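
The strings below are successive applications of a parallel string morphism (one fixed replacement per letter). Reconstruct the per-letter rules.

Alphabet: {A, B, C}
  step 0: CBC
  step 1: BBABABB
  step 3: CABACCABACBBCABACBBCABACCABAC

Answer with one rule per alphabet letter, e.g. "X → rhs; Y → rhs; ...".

A->C, B->ABA, C->BB

  step 0 ⇒ step 1: CBC ⇒ BB·ABA·BB
    B ↦ ABA
    C ↦ BB
    A ↦ C  (constrained at step 1)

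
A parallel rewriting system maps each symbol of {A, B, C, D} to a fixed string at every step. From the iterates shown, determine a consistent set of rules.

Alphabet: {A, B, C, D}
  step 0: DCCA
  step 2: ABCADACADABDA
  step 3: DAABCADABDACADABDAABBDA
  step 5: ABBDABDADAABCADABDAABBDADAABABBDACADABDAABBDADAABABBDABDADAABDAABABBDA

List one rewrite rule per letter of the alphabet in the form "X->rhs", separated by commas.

  step 2 ⇒ step 3: ABCADACADABDA ⇒ DA·AB·CA·DA·B·DA·CA·DA·B·DA·AB·B·DA
    A ↦ DA
    B ↦ AB
    C ↦ CA
    D ↦ B

A->DA, B->AB, C->CA, D->B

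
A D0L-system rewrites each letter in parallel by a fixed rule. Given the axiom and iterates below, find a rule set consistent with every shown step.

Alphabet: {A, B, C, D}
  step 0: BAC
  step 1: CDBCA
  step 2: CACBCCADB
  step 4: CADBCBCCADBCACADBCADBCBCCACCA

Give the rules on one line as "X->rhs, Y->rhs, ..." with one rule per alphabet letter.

A->DB, B->C, C->CA, D->CB

  step 1 ⇒ step 2: CDBCA ⇒ CA·CB·C·CA·DB
    A ↦ DB
    B ↦ C
    C ↦ CA
    D ↦ CB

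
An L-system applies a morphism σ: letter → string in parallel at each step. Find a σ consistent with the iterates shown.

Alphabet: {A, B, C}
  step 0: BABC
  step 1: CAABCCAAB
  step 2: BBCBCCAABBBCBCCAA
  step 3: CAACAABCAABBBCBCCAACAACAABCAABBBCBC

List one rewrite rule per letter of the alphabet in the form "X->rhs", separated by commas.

A->BC, B->CAA, C->B

  step 2 ⇒ step 3: BBCBCCAABBBCBCCAA ⇒ CAA·CAA·B·CAA·B·B·BC·BC·CAA·CAA·CAA·B·CAA·B·B·BC·BC
    A ↦ BC
    B ↦ CAA
    C ↦ B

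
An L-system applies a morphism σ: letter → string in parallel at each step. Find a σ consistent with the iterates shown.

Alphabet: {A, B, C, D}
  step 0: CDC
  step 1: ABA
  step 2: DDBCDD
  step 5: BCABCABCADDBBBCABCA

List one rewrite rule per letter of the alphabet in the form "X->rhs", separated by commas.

  step 1 ⇒ step 2: ABA ⇒ DD·BC·DD
    A ↦ DD
    B ↦ BC
  step 0 ⇒ step 1: CDC ⇒ A·B·A
    C ↦ A
  step 0 ⇒ step 1: CDC ⇒ A·B·A
    D ↦ B

A->DD, B->BC, C->A, D->B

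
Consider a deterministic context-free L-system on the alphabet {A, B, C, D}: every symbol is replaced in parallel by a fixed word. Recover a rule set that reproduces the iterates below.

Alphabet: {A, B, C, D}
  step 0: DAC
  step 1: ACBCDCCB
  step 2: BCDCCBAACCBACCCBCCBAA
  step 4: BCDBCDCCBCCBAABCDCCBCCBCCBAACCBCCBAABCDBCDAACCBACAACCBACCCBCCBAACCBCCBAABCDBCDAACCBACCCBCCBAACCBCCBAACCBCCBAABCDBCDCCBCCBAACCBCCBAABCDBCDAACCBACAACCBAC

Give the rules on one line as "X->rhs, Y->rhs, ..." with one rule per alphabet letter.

A->BCD, B->AA, C->CCB, D->AC

  step 1 ⇒ step 2: ACBCDCCB ⇒ BCD·CCB·AA·CCB·AC·CCB·CCB·AA
    A ↦ BCD
    B ↦ AA
    C ↦ CCB
    D ↦ AC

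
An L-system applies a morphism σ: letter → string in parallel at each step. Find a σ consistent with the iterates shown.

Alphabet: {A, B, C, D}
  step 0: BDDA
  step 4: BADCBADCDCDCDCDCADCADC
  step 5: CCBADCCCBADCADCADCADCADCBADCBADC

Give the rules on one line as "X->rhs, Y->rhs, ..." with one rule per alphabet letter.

  step 4 ⇒ step 5: BADCBADCDCDCDCDCADCADC ⇒ CC·B·A·DC·CC·B·A·DC·A·DC·A·DC·A·DC·A·DC·B·A·DC·B·A·DC
    A ↦ B
    B ↦ CC
    C ↦ DC
    D ↦ A

A->B, B->CC, C->DC, D->A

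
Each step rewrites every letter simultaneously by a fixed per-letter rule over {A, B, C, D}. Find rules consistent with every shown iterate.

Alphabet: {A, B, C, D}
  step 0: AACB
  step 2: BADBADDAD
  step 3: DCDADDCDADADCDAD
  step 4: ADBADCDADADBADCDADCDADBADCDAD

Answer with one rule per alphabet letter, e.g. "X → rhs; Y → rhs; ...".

A->CD, B->D, C->B, D->AD

  step 3 ⇒ step 4: DCDADDCDADADCDAD ⇒ AD·B·AD·CD·AD·AD·B·AD·CD·AD·CD·AD·B·AD·CD·AD
    A ↦ CD
    C ↦ B
    D ↦ AD
  step 2 ⇒ step 3: BADBADDAD ⇒ D·CD·AD·D·CD·AD·AD·CD·AD
    B ↦ D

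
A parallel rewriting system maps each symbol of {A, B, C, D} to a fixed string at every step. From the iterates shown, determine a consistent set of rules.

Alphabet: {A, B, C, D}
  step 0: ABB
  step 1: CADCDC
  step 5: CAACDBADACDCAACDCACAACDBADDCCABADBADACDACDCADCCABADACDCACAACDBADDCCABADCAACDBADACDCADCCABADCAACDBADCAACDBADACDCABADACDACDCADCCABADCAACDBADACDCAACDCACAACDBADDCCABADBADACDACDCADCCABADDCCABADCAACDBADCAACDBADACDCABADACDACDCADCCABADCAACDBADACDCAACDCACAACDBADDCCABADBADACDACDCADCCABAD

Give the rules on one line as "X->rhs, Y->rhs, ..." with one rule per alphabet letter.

A->CA, B->DC, C->ACD, D->BAD

  step 0 ⇒ step 1: ABB ⇒ CA·DC·DC
    A ↦ CA
    B ↦ DC
    C ↦ ACD  (constrained at step 1)
    D ↦ BAD  (constrained at step 1)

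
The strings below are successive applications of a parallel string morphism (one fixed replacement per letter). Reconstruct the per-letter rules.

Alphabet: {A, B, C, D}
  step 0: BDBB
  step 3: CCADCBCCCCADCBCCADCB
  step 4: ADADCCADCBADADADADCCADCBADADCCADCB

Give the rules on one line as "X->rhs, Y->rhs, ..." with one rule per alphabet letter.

A->C, B->CB, C->AD, D->C

  step 3 ⇒ step 4: CCADCBCCCCADCBCCADCB ⇒ AD·AD·C·C·AD·CB·AD·AD·AD·AD·C·C·AD·CB·AD·AD·C·C·AD·CB
    A ↦ C
    B ↦ CB
    C ↦ AD
    D ↦ C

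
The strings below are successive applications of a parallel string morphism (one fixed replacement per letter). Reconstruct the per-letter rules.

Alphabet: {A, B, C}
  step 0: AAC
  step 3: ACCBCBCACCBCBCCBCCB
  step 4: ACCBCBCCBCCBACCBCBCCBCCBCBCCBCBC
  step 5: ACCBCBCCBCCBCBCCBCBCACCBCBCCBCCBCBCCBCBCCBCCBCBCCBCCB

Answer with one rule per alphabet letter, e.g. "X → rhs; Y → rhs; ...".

A->AC, B->C, C->CB

  step 4 ⇒ step 5: ACCBCBCCBCCBACCBCBCCBCCBCBCCBCBC ⇒ AC·CB·CB·C·CB·C·CB·CB·C·CB·CB·C·AC·CB·CB·C·CB·C·CB·CB·C·CB·CB·C·CB·C·CB·CB·C·CB·C·CB
    A ↦ AC
    B ↦ C
    C ↦ CB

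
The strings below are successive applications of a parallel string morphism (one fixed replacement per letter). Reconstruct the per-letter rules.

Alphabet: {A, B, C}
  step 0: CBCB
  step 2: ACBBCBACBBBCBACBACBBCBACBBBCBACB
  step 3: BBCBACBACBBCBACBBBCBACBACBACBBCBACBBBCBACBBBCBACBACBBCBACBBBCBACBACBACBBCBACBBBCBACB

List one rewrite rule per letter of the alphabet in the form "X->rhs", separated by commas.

  step 2 ⇒ step 3: ACBBCBACBBBCBACBACBBCBACBBBCBACB ⇒ B·BCB·ACB·ACB·BCB·ACB·B·BCB·ACB·ACB·ACB·BCB·ACB·B·BCB·ACB·B·BCB·ACB·ACB·BCB·ACB·B·BCB·ACB·ACB·ACB·BCB·ACB·B·BCB·ACB
    A ↦ B
    B ↦ ACB
    C ↦ BCB

A->B, B->ACB, C->BCB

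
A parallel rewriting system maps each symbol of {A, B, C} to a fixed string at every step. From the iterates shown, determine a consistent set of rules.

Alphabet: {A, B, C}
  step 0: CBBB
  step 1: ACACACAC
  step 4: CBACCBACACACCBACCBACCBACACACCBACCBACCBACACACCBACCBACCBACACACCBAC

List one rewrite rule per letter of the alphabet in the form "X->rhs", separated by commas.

A->CB, B->AC, C->AC

  step 0 ⇒ step 1: CBBB ⇒ AC·AC·AC·AC
    B ↦ AC
    C ↦ AC
    A ↦ CB  (constrained at step 1)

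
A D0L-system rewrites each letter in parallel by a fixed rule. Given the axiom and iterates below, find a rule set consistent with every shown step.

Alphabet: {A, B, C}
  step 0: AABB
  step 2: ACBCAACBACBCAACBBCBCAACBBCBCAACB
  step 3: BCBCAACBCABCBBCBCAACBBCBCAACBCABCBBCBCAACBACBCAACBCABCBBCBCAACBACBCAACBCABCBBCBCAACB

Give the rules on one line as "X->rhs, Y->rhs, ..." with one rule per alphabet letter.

  step 2 ⇒ step 3: ACBCAACBACBCAACBBCBCAACBBCBCAACB ⇒ BCB·CA·ACB·CA·BCB·BCB·CA·ACB·BCB·CA·ACB·CA·BCB·BCB·CA·ACB·ACB·CA·ACB·CA·BCB·BCB·CA·ACB·ACB·CA·ACB·CA·BCB·BCB·CA·ACB
    A ↦ BCB
    B ↦ ACB
    C ↦ CA

A->BCB, B->ACB, C->CA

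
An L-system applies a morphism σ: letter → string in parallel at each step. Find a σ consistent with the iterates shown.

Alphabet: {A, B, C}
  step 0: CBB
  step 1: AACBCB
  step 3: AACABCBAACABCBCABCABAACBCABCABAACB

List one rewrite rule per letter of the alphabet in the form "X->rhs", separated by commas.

A->CAB, B->CB, C->AA

  step 0 ⇒ step 1: CBB ⇒ AA·CB·CB
    B ↦ CB
    C ↦ AA
    A ↦ CAB  (constrained at step 1)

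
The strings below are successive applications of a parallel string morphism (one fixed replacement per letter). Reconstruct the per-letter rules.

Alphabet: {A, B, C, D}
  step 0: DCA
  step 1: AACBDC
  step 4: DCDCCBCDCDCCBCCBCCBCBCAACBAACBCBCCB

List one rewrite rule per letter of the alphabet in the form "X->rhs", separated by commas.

A->DC, B->C, C->CB, D->AA

  step 0 ⇒ step 1: DCA ⇒ AA·CB·DC
    A ↦ DC
    C ↦ CB
    D ↦ AA
    B ↦ C  (constrained at step 1)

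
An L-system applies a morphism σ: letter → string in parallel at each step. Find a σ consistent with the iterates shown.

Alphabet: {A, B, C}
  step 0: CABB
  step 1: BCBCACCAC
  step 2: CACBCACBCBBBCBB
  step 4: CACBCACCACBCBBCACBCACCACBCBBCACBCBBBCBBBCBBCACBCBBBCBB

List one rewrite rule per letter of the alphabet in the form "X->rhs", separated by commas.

  step 1 ⇒ step 2: BCBCACCAC ⇒ CAC·B·CAC·B·CB·B·B·CB·B
    A ↦ CB
    B ↦ CAC
    C ↦ B

A->CB, B->CAC, C->B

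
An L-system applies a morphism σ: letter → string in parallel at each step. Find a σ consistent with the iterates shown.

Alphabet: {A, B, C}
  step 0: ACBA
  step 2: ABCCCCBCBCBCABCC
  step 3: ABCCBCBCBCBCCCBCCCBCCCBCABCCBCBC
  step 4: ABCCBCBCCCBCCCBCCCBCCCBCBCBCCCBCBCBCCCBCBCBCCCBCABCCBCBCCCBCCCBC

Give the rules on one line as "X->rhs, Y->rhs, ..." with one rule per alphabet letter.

  step 3 ⇒ step 4: ABCCBCBCBCBCCCBCCCBCCCBCABCCBCBC ⇒ AB·CC·BC·BC·CC·BC·CC·BC·CC·BC·CC·BC·BC·BC·CC·BC·BC·BC·CC·BC·BC·BC·CC·BC·AB·CC·BC·BC·CC·BC·CC·BC
    A ↦ AB
    B ↦ CC
    C ↦ BC

A->AB, B->CC, C->BC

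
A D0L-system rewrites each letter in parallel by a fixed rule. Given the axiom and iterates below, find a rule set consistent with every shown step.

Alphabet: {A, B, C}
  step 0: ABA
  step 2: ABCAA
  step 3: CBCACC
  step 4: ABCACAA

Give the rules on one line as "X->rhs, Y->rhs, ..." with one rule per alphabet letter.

A->C, B->BC, C->A

  step 3 ⇒ step 4: CBCACC ⇒ A·BC·A·C·A·A
    A ↦ C
    B ↦ BC
    C ↦ A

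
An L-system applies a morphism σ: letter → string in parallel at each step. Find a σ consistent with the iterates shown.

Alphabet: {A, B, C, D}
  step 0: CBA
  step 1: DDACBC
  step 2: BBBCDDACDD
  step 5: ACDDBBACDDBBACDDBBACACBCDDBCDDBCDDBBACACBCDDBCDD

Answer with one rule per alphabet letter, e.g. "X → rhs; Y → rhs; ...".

  step 1 ⇒ step 2: DDACBC ⇒ B·B·BC·DD·AC·DD
    A ↦ BC
    B ↦ AC
    C ↦ DD
    D ↦ B

A->BC, B->AC, C->DD, D->B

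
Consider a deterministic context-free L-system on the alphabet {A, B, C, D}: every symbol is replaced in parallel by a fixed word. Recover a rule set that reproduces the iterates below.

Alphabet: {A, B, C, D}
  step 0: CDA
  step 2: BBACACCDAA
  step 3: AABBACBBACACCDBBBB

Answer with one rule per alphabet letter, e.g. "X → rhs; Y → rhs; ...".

  step 2 ⇒ step 3: BBACACCDAA ⇒ A·A·BB·AC·BB·AC·AC·CD·BB·BB
    A ↦ BB
    B ↦ A
    C ↦ AC
    D ↦ CD

A->BB, B->A, C->AC, D->CD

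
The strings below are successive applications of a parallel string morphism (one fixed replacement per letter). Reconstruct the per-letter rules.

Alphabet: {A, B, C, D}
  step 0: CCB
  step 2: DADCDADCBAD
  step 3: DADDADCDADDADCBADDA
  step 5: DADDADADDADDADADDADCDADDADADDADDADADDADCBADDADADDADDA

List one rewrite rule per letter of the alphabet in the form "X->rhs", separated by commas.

A->D, B->BA, C->DC, D->DA

  step 2 ⇒ step 3: DADCDADCBAD ⇒ DA·D·DA·DC·DA·D·DA·DC·BA·D·DA
    A ↦ D
    B ↦ BA
    C ↦ DC
    D ↦ DA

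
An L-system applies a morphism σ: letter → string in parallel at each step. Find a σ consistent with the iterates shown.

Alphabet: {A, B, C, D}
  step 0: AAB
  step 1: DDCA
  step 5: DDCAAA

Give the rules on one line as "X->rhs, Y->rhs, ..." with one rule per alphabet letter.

  step 0 ⇒ step 1: AAB ⇒ D·D·CA
    A ↦ D
    B ↦ CA
    C ↦ B  (constrained at step 1)
    D ↦ A  (constrained at step 1)

A->D, B->CA, C->B, D->A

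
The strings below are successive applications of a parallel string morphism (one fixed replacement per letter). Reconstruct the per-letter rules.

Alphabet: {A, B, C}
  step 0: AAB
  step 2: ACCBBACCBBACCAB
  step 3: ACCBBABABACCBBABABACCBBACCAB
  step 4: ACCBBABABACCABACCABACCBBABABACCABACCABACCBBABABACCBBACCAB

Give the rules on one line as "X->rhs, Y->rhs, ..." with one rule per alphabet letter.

A->ACC, B->AB, C->B

  step 3 ⇒ step 4: ACCBBABABACCBBABABACCBBACCAB ⇒ ACC·B·B·AB·AB·ACC·AB·ACC·AB·ACC·B·B·AB·AB·ACC·AB·ACC·AB·ACC·B·B·AB·AB·ACC·B·B·ACC·AB
    A ↦ ACC
    B ↦ AB
    C ↦ B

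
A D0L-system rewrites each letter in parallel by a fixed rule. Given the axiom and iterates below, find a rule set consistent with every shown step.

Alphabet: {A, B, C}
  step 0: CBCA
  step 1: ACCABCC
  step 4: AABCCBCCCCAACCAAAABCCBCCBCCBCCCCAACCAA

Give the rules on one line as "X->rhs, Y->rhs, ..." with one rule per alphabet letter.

  step 0 ⇒ step 1: CBCA ⇒ A·CC·A·BCC
    A ↦ BCC
    B ↦ CC
    C ↦ A

A->BCC, B->CC, C->A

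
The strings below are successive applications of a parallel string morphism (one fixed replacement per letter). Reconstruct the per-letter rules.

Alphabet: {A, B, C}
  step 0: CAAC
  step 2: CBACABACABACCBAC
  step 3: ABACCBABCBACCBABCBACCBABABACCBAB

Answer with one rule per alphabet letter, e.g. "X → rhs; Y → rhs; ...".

A->CB, B->AC, C->AB

  step 2 ⇒ step 3: CBACABACABACCBAC ⇒ AB·AC·CB·AB·CB·AC·CB·AB·CB·AC·CB·AB·AB·AC·CB·AB
    A ↦ CB
    B ↦ AC
    C ↦ AB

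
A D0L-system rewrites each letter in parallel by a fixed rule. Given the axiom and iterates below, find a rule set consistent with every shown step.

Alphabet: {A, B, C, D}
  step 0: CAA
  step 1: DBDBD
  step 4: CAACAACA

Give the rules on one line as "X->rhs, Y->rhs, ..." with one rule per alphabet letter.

A->BD, B->C, C->D, D->A

  step 0 ⇒ step 1: CAA ⇒ D·BD·BD
    A ↦ BD
    C ↦ D
    B ↦ C  (constrained at step 1)
    D ↦ A  (constrained at step 1)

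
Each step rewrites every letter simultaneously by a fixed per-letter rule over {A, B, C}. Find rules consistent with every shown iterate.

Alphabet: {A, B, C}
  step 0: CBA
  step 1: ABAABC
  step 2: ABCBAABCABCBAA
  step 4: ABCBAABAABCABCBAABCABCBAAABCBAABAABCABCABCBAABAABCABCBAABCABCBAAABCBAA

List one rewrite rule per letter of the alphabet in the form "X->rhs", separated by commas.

  step 1 ⇒ step 2: ABAABC ⇒ ABC·BA·ABC·ABC·BA·A
    A ↦ ABC
    B ↦ BA
    C ↦ A

A->ABC, B->BA, C->A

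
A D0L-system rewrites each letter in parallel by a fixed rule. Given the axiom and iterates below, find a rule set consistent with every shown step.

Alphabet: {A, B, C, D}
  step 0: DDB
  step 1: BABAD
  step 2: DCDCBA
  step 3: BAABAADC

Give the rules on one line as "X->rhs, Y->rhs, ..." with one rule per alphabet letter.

A->C, B->D, C->A, D->BA

  step 2 ⇒ step 3: DCDCBA ⇒ BA·A·BA·A·D·C
    A ↦ C
    B ↦ D
    C ↦ A
    D ↦ BA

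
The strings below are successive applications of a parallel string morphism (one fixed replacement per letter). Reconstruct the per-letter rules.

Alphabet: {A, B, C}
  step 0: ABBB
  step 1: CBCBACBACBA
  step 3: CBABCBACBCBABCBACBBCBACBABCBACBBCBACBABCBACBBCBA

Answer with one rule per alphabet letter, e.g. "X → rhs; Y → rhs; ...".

A->CB, B->CBA, C->B

  step 0 ⇒ step 1: ABBB ⇒ CB·CBA·CBA·CBA
    A ↦ CB
    B ↦ CBA
    C ↦ B  (constrained at step 1)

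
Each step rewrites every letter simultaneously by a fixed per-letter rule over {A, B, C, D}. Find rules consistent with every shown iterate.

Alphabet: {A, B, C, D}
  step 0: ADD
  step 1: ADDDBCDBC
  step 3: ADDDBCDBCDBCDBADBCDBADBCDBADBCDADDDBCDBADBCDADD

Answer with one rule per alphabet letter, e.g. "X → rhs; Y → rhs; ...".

  step 0 ⇒ step 1: ADD ⇒ ADD·DBC·DBC
    A ↦ ADD
    D ↦ DBC
    B ↦ D  (constrained at step 1)
    C ↦ BA  (constrained at step 1)

A->ADD, B->D, C->BA, D->DBC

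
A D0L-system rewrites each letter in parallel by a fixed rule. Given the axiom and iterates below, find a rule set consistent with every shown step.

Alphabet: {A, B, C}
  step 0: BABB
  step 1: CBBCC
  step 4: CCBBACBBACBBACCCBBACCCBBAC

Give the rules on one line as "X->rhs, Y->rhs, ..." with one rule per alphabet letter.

  step 0 ⇒ step 1: BABB ⇒ C·BB·C·C
    A ↦ BB
    B ↦ C
    C ↦ AC  (constrained at step 1)

A->BB, B->C, C->AC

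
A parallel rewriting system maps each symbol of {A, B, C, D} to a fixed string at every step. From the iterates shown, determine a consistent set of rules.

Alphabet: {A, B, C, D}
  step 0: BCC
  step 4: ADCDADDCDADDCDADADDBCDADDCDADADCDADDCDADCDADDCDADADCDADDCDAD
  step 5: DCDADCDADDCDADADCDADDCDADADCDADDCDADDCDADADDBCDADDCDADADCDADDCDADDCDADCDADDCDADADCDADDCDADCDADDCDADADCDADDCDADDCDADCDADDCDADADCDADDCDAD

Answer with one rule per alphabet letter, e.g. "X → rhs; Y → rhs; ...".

  step 4 ⇒ step 5: ADCDADDCDADDCDADADDBCDADDCDADADCDADDCDADCDADDCDADADCDADDCDAD ⇒ DCD·AD·CD·AD·DCD·AD·AD·CD·AD·DCD·AD·AD·CD·AD·DCD·AD·DCD·AD·AD·DB·CD·AD·DCD·AD·AD·CD·AD·DCD·AD·DCD·AD·CD·AD·DCD·AD·AD·CD·AD·DCD·AD·CD·AD·DCD·AD·AD·CD·AD·DCD·AD·DCD·AD·CD·AD·DCD·AD·AD·CD·AD·DCD·AD
    A ↦ DCD
    B ↦ DB
    C ↦ CD
    D ↦ AD

A->DCD, B->DB, C->CD, D->AD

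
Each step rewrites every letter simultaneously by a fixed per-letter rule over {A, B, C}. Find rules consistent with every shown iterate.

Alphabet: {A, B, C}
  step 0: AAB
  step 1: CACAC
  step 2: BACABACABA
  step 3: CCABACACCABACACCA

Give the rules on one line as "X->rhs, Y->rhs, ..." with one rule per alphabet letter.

  step 2 ⇒ step 3: BACABACABA ⇒ C·CA·BA·CA·C·CA·BA·CA·C·CA
    A ↦ CA
    B ↦ C
    C ↦ BA

A->CA, B->C, C->BA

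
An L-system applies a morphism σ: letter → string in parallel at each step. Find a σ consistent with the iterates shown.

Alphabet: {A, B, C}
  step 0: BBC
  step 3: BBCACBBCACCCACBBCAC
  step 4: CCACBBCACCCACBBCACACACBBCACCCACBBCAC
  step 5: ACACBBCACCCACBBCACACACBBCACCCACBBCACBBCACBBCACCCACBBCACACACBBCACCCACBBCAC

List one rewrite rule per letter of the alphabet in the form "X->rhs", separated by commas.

A->BBC, B->C, C->AC

  step 4 ⇒ step 5: CCACBBCACCCACBBCACACACBBCACCCACBBCAC ⇒ AC·AC·BBC·AC·C·C·AC·BBC·AC·AC·AC·BBC·AC·C·C·AC·BBC·AC·BBC·AC·BBC·AC·C·C·AC·BBC·AC·AC·AC·BBC·AC·C·C·AC·BBC·AC
    A ↦ BBC
    B ↦ C
    C ↦ AC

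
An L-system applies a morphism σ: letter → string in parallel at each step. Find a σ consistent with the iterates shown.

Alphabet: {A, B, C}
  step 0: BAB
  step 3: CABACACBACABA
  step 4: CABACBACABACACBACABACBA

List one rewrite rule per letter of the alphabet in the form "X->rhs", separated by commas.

A->BA, B->C, C->CA

  step 3 ⇒ step 4: CABACACBACABA ⇒ CA·BA·C·BA·CA·BA·CA·C·BA·CA·BA·C·BA
    A ↦ BA
    B ↦ C
    C ↦ CA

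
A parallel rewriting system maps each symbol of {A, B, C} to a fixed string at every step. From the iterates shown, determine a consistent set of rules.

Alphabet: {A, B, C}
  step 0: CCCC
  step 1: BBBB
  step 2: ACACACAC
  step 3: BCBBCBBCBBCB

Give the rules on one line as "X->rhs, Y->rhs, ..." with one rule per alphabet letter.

A->BC, B->AC, C->B

  step 2 ⇒ step 3: ACACACAC ⇒ BC·B·BC·B·BC·B·BC·B
    A ↦ BC
    C ↦ B
  step 1 ⇒ step 2: BBBB ⇒ AC·AC·AC·AC
    B ↦ AC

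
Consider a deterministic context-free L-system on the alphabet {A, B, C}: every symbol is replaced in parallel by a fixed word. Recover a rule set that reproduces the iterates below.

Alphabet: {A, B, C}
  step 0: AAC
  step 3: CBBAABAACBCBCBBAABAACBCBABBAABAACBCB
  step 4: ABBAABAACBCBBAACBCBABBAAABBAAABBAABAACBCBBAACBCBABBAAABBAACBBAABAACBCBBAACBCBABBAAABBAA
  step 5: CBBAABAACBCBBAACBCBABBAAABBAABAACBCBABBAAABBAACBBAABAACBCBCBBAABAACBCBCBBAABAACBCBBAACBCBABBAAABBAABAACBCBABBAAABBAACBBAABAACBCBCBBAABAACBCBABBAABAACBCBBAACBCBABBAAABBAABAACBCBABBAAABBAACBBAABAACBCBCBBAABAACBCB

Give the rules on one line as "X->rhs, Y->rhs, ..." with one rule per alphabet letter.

  step 4 ⇒ step 5: ABBAABAACBCBBAACBCBABBAAABBAAABBAABAACBCBBAACBCBABBAAABBAACBBAABAACBCBBAACBCBABBAAABBAA ⇒ CB·BAA·BAA·CB·CB·BAA·CB·CB·AB·BAA·AB·BAA·BAA·CB·CB·AB·BAA·AB·BAA·CB·BAA·BAA·CB·CB·CB·BAA·BAA·CB·CB·CB·BAA·BAA·CB·CB·BAA·CB·CB·AB·BAA·AB·BAA·BAA·CB·CB·AB·BAA·AB·BAA·CB·BAA·BAA·CB·CB·CB·BAA·BAA·CB·CB·AB·BAA·BAA·CB·CB·BAA·CB·CB·AB·BAA·AB·BAA·BAA·CB·CB·AB·BAA·AB·BAA·CB·BAA·BAA·CB·CB·CB·BAA·BAA·CB·CB
    A ↦ CB
    B ↦ BAA
    C ↦ AB

A->CB, B->BAA, C->AB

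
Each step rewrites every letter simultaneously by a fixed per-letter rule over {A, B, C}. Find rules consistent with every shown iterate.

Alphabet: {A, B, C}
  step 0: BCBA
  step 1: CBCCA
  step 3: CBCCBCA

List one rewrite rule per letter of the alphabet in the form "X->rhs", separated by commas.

  step 0 ⇒ step 1: BCBA ⇒ C·B·C·CA
    A ↦ CA
    B ↦ C
    C ↦ B

A->CA, B->C, C->B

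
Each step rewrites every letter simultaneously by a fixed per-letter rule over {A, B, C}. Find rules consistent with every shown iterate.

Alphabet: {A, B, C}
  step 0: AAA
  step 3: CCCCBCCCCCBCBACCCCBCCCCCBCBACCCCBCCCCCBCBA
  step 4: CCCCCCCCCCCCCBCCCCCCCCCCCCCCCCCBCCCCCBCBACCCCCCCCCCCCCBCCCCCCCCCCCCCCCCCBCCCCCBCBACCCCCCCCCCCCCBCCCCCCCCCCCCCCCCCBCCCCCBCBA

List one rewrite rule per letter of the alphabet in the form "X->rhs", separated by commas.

  step 3 ⇒ step 4: CCCCBCCCCCBCBACCCCBCCCCCBCBACCCCBCCCCCBCBA ⇒ CCC·CCC·CCC·CCC·CBC·CCC·CCC·CCC·CCC·CCC·CBC·CCC·CBC·BA·CCC·CCC·CCC·CCC·CBC·CCC·CCC·CCC·CCC·CCC·CBC·CCC·CBC·BA·CCC·CCC·CCC·CCC·CBC·CCC·CCC·CCC·CCC·CCC·CBC·CCC·CBC·BA
    A ↦ BA
    B ↦ CBC
    C ↦ CCC

A->BA, B->CBC, C->CCC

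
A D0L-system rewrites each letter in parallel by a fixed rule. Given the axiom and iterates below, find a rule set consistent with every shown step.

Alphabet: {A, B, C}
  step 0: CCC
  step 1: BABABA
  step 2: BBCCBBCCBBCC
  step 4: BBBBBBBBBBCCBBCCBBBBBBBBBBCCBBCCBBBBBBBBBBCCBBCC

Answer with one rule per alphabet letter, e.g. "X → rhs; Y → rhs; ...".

A->CC, B->BB, C->BA

  step 1 ⇒ step 2: BABABA ⇒ BB·CC·BB·CC·BB·CC
    A ↦ CC
    B ↦ BB
  step 0 ⇒ step 1: CCC ⇒ BA·BA·BA
    C ↦ BA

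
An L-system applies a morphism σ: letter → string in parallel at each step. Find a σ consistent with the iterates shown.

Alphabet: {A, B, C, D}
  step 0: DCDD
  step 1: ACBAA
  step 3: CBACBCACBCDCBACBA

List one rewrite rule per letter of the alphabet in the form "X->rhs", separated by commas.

  step 0 ⇒ step 1: DCDD ⇒ A·CB·A·A
    C ↦ CB
    D ↦ A
    A ↦ CD  (constrained at step 1)
    B ↦ CA  (constrained at step 1)

A->CD, B->CA, C->CB, D->A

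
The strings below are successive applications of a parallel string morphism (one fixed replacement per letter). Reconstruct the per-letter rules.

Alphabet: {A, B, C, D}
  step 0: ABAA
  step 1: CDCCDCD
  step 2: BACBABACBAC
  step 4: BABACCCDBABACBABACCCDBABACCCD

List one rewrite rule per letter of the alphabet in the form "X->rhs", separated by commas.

  step 1 ⇒ step 2: CDCCDCD ⇒ BA·C·BA·BA·C·BA·C
    C ↦ BA
    D ↦ C
  step 0 ⇒ step 1: ABAA ⇒ CD·C·CD·CD
    A ↦ CD
  step 0 ⇒ step 1: ABAA ⇒ CD·C·CD·CD
    B ↦ C

A->CD, B->C, C->BA, D->C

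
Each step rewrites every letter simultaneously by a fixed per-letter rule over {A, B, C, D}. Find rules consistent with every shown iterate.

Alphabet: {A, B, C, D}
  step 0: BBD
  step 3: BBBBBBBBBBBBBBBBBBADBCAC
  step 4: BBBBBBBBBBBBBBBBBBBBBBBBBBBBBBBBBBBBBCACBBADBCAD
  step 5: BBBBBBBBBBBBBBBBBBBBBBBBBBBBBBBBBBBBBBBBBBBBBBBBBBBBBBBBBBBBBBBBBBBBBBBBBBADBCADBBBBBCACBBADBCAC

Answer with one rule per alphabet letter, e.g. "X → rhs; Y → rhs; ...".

A->BC, B->BB, C->AD, D->AC

  step 4 ⇒ step 5: BBBBBBBBBBBBBBBBBBBBBBBBBBBBBBBBBBBBBCACBBADBCAD ⇒ BB·BB·BB·BB·BB·BB·BB·BB·BB·BB·BB·BB·BB·BB·BB·BB·BB·BB·BB·BB·BB·BB·BB·BB·BB·BB·BB·BB·BB·BB·BB·BB·BB·BB·BB·BB·BB·AD·BC·AD·BB·BB·BC·AC·BB·AD·BC·AC
    A ↦ BC
    B ↦ BB
    C ↦ AD
    D ↦ AC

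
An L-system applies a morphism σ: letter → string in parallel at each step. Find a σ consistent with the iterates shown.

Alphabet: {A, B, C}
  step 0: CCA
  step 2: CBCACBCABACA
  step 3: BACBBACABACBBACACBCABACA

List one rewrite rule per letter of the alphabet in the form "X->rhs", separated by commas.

A->CA, B->CB, C->BA

  step 2 ⇒ step 3: CBCACBCABACA ⇒ BA·CB·BA·CA·BA·CB·BA·CA·CB·CA·BA·CA
    A ↦ CA
    B ↦ CB
    C ↦ BA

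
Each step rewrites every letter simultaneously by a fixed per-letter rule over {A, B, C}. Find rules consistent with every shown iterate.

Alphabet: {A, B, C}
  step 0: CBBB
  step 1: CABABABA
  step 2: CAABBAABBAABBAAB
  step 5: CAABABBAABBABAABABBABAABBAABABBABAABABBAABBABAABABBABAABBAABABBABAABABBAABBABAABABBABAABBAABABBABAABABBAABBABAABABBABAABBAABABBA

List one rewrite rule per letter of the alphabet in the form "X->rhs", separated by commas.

  step 1 ⇒ step 2: CABABABA ⇒ CA·AB·BA·AB·BA·AB·BA·AB
    A ↦ AB
    B ↦ BA
    C ↦ CA

A->AB, B->BA, C->CA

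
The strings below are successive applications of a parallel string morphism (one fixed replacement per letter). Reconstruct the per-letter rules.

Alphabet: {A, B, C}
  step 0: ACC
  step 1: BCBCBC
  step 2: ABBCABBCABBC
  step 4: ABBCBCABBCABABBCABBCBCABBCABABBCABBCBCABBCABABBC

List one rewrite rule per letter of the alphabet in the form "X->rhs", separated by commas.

A->BC, B->AB, C->BC

  step 1 ⇒ step 2: BCBCBC ⇒ AB·BC·AB·BC·AB·BC
    B ↦ AB
    C ↦ BC
  step 0 ⇒ step 1: ACC ⇒ BC·BC·BC
    A ↦ BC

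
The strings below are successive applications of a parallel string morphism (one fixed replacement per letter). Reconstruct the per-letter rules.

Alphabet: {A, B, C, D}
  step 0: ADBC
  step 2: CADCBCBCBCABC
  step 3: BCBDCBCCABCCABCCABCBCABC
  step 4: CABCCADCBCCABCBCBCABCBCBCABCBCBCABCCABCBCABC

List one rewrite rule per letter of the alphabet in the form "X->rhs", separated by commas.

  step 3 ⇒ step 4: BCBDCBCCABCCABCCABCBCABC ⇒ CA·BC·CA·DC·BC·CA·BC·BC·B·CA·BC·BC·B·CA·BC·BC·B·CA·BC·CA·BC·B·CA·BC
    A ↦ B
    B ↦ CA
    C ↦ BC
    D ↦ DC

A->B, B->CA, C->BC, D->DC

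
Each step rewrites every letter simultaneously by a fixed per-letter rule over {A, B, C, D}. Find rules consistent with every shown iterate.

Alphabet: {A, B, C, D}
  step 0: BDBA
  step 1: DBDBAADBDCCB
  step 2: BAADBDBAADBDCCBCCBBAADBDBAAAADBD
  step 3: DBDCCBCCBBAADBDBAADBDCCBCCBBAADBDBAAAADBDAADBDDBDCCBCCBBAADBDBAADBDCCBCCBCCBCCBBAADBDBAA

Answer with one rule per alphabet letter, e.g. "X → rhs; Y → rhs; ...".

  step 2 ⇒ step 3: BAADBDBAADBDCCBCCBBAADBDBAAAADBD ⇒ DBD·CCB·CCB·BAA·DBD·BAA·DBD·CCB·CCB·BAA·DBD·BAA·A·A·DBD·A·A·DBD·DBD·CCB·CCB·BAA·DBD·BAA·DBD·CCB·CCB·CCB·CCB·BAA·DBD·BAA
    A ↦ CCB
    B ↦ DBD
    C ↦ A
    D ↦ BAA

A->CCB, B->DBD, C->A, D->BAA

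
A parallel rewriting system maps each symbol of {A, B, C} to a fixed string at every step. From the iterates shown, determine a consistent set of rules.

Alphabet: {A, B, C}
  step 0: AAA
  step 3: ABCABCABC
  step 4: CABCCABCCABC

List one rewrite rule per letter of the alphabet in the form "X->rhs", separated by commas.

  step 3 ⇒ step 4: ABCABCABC ⇒ C·A·BC·C·A·BC·C·A·BC
    A ↦ C
    B ↦ A
    C ↦ BC

A->C, B->A, C->BC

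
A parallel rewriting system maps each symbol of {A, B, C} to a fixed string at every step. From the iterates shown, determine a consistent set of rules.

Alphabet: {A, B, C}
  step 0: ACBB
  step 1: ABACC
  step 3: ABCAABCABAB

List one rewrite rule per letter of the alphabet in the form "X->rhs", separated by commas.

A->AB, B->C, C->A

  step 0 ⇒ step 1: ACBB ⇒ AB·A·C·C
    A ↦ AB
    B ↦ C
    C ↦ A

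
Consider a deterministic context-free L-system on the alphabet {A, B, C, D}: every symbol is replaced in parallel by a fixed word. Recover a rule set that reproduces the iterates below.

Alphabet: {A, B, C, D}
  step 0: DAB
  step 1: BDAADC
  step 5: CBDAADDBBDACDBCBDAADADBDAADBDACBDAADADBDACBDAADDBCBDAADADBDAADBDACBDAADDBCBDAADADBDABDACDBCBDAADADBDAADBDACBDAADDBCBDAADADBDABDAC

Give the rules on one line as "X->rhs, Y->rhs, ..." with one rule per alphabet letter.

A->AD, B->C, C->DB, D->BDA

  step 0 ⇒ step 1: DAB ⇒ BDA·AD·C
    A ↦ AD
    B ↦ C
    D ↦ BDA
    C ↦ DB  (constrained at step 1)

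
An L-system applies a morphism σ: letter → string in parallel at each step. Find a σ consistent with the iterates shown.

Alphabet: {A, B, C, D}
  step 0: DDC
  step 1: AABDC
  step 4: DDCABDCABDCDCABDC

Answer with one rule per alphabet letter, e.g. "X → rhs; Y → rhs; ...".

A->D, B->C, C->BDC, D->A

  step 0 ⇒ step 1: DDC ⇒ A·A·BDC
    C ↦ BDC
    D ↦ A
    A ↦ D  (constrained at step 1)
    B ↦ C  (constrained at step 1)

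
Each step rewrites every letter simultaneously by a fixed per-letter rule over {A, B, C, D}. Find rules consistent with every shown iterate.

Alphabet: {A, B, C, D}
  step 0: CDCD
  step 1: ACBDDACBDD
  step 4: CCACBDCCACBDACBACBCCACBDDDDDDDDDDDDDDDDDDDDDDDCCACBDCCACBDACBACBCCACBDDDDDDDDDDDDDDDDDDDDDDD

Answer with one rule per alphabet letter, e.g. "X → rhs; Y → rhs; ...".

A->CC, B->D, C->ACB, D->DD

  step 0 ⇒ step 1: CDCD ⇒ ACB·DD·ACB·DD
    C ↦ ACB
    D ↦ DD
    A ↦ CC  (constrained at step 1)
    B ↦ D  (constrained at step 1)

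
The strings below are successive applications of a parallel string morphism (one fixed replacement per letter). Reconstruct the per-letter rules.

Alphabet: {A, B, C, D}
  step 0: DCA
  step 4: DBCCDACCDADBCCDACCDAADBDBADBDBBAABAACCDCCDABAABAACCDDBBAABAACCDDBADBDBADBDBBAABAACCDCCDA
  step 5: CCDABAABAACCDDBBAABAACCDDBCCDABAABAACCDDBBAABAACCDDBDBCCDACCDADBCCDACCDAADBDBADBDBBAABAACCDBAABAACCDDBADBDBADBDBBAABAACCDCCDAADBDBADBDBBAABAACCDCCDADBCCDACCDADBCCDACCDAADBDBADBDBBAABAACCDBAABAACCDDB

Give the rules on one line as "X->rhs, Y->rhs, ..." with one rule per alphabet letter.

  step 4 ⇒ step 5: DBCCDACCDADBCCDACCDAADBDBADBDBBAABAACCDCCDABAABAACCDDBBAABAACCDDBADBDBADBDBBAABAACCDCCDA ⇒ CCD·A·BAA·BAA·CCD·DB·BAA·BAA·CCD·DB·CCD·A·BAA·BAA·CCD·DB·BAA·BAA·CCD·DB·DB·CCD·A·CCD·A·DB·CCD·A·CCD·A·A·DB·DB·A·DB·DB·BAA·BAA·CCD·BAA·BAA·CCD·DB·A·DB·DB·A·DB·DB·BAA·BAA·CCD·CCD·A·A·DB·DB·A·DB·DB·BAA·BAA·CCD·CCD·A·DB·CCD·A·CCD·A·DB·CCD·A·CCD·A·A·DB·DB·A·DB·DB·BAA·BAA·CCD·BAA·BAA·CCD·DB
    A ↦ DB
    B ↦ A
    C ↦ BAA
    D ↦ CCD

A->DB, B->A, C->BAA, D->CCD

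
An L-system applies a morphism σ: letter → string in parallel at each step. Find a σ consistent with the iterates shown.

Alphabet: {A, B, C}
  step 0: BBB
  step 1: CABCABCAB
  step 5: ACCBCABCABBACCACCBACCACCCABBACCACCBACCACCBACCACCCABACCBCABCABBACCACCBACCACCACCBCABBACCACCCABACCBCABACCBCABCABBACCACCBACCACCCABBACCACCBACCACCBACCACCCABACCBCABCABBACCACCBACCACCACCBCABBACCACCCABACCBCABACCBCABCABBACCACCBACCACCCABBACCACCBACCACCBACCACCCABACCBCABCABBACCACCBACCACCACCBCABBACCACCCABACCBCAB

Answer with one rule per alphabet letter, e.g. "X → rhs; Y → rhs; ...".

  step 0 ⇒ step 1: BBB ⇒ CAB·CAB·CAB
    B ↦ CAB
    A ↦ B  (constrained at step 1)
    C ↦ ACC  (constrained at step 1)

A->B, B->CAB, C->ACC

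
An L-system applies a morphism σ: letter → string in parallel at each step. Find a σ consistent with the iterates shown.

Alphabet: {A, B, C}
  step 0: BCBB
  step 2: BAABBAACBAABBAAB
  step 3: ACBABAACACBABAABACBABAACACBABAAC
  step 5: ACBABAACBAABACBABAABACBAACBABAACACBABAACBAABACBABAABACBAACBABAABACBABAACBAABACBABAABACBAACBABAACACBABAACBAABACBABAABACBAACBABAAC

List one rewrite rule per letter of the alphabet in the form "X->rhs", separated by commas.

A->BA, B->AC, C->AB

  step 2 ⇒ step 3: BAABBAACBAABBAAB ⇒ AC·BA·BA·AC·AC·BA·BA·AB·AC·BA·BA·AC·AC·BA·BA·AC
    A ↦ BA
    B ↦ AC
    C ↦ AB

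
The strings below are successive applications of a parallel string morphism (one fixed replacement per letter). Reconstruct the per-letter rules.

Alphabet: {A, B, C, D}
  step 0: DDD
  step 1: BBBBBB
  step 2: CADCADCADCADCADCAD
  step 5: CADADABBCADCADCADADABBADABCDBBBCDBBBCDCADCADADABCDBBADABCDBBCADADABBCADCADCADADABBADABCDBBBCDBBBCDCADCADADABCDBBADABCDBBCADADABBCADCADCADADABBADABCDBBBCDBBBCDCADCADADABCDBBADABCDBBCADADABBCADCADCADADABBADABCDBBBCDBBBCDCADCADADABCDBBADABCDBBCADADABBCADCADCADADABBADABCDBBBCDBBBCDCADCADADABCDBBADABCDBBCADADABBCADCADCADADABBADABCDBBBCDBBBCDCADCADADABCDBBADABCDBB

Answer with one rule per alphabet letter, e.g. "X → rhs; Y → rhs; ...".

A->BCD, B->CAD, C->ADA, D->BB

  step 1 ⇒ step 2: BBBBBB ⇒ CAD·CAD·CAD·CAD·CAD·CAD
    B ↦ CAD
    A ↦ BCD  (constrained at step 2)
    C ↦ ADA  (constrained at step 2)
  step 0 ⇒ step 1: DDD ⇒ BB·BB·BB
    D ↦ BB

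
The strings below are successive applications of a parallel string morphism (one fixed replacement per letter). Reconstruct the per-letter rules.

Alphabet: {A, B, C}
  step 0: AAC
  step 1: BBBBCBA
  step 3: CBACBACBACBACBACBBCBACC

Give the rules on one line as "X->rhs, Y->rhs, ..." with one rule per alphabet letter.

A->BB, B->C, C->CBA

  step 0 ⇒ step 1: AAC ⇒ BB·BB·CBA
    A ↦ BB
    C ↦ CBA
    B ↦ C  (constrained at step 1)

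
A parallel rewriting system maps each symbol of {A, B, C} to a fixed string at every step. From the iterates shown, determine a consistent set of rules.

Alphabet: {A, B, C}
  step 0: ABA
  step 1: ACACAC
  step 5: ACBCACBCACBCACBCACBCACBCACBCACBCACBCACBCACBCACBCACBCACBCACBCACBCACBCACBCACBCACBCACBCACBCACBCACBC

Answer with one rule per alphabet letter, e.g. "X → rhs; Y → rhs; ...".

A->AC, B->AC, C->BC

  step 0 ⇒ step 1: ABA ⇒ AC·AC·AC
    A ↦ AC
    B ↦ AC
    C ↦ BC  (constrained at step 1)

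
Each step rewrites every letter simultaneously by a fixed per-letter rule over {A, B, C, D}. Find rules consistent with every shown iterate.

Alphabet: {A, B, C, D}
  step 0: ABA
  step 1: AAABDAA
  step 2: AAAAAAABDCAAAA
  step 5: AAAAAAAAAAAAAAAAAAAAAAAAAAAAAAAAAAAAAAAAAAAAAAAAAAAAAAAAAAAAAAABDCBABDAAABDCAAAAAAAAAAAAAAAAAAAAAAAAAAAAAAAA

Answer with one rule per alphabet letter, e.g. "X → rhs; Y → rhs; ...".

  step 1 ⇒ step 2: AAABDAA ⇒ AA·AA·AA·ABD·C·AA·AA
    A ↦ AA
    B ↦ ABD
    D ↦ C
    C ↦ B  (constrained at step 2)

A->AA, B->ABD, C->B, D->C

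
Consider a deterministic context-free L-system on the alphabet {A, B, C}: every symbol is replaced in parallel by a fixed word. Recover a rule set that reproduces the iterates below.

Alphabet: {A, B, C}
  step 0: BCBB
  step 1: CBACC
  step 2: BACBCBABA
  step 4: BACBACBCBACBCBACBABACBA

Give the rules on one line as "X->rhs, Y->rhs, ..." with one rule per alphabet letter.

A->BC, B->C, C->BA

  step 1 ⇒ step 2: CBACC ⇒ BA·C·BC·BA·BA
    A ↦ BC
    B ↦ C
    C ↦ BA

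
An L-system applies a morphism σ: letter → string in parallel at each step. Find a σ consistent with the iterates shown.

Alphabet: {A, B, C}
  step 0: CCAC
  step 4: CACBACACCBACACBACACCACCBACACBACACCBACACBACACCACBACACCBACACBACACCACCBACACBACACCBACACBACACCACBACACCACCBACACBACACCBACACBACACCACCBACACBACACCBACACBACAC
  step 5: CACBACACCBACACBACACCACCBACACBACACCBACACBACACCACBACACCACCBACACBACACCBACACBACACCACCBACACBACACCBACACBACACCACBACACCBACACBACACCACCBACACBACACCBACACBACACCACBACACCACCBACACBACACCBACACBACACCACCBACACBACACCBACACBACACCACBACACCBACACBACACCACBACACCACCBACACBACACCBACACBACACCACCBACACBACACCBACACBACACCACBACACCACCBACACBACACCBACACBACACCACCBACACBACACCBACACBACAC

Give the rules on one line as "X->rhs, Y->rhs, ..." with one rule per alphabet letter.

A->BA, B->C, C->CAC

  step 4 ⇒ step 5: CACBACACCBACACBACACCACCBACACBACACCBACACBACACCACBACACCBACACBACACCACCBACACBACACCBACACBACACCACBACACCACCBACACBACACCBACACBACACCACCBACACBACACCBACACBACAC ⇒ CAC·BA·CAC·C·BA·CAC·BA·CAC·CAC·C·BA·CAC·BA·CAC·C·BA·CAC·BA·CAC·CAC·BA·CAC·CAC·C·BA·CAC·BA·CAC·C·BA·CAC·BA·CAC·CAC·C·BA·CAC·BA·CAC·C·BA·CAC·BA·CAC·CAC·BA·CAC·C·BA·CAC·BA·CAC·CAC·C·BA·CAC·BA·CAC·C·BA·CAC·BA·CAC·CAC·BA·CAC·CAC·C·BA·CAC·BA·CAC·C·BA·CAC·BA·CAC·CAC·C·BA·CAC·BA·CAC·C·BA·CAC·BA·CAC·CAC·BA·CAC·C·BA·CAC·BA·CAC·CAC·BA·CAC·CAC·C·BA·CAC·BA·CAC·C·BA·CAC·BA·CAC·CAC·C·BA·CAC·BA·CAC·C·BA·CAC·BA·CAC·CAC·BA·CAC·CAC·C·BA·CAC·BA·CAC·C·BA·CAC·BA·CAC·CAC·C·BA·CAC·BA·CAC·C·BA·CAC·BA·CAC
    A ↦ BA
    B ↦ C
    C ↦ CAC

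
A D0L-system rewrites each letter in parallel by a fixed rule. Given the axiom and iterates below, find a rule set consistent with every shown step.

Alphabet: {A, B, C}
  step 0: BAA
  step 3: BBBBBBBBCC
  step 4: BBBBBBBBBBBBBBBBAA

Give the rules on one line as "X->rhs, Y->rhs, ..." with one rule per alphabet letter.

A->C, B->BB, C->A

  step 3 ⇒ step 4: BBBBBBBBCC ⇒ BB·BB·BB·BB·BB·BB·BB·BB·A·A
    B ↦ BB
    C ↦ A
    A ↦ C  (constrained at step 0)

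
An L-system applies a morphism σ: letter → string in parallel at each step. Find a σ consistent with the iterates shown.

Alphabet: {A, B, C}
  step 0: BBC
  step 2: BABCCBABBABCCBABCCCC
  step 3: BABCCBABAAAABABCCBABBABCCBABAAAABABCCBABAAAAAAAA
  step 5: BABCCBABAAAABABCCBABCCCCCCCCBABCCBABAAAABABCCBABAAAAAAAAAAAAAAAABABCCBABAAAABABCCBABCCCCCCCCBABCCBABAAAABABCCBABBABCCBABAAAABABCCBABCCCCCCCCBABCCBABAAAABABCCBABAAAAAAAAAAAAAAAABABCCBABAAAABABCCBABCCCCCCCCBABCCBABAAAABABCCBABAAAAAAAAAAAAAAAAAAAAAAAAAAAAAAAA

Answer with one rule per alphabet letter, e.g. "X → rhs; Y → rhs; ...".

A->CC, B->BAB, C->AA

  step 2 ⇒ step 3: BABCCBABBABCCBABCCCC ⇒ BAB·CC·BAB·AA·AA·BAB·CC·BAB·BAB·CC·BAB·AA·AA·BAB·CC·BAB·AA·AA·AA·AA
    A ↦ CC
    B ↦ BAB
    C ↦ AA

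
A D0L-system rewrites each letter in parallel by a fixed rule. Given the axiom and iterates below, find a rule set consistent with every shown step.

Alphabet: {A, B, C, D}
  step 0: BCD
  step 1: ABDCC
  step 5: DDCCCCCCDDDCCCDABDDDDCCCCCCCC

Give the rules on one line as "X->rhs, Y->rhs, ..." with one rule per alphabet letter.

A->CD, B->AB, C->D, D->CC

  step 0 ⇒ step 1: BCD ⇒ AB·D·CC
    B ↦ AB
    C ↦ D
    D ↦ CC
    A ↦ CD  (constrained at step 1)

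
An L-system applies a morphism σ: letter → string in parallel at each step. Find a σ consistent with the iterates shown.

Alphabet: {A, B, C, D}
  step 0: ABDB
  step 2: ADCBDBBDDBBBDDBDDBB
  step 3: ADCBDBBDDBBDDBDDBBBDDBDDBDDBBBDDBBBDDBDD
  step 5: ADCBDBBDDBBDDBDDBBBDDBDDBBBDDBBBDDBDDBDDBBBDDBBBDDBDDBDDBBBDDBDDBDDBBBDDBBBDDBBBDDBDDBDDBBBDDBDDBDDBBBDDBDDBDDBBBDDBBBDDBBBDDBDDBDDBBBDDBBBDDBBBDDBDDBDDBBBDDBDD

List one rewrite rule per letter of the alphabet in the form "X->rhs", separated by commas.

A->ADC, B->BDD, C->DB, D->B

  step 2 ⇒ step 3: ADCBDBBDDBBBDDBDDBB ⇒ ADC·B·DB·BDD·B·BDD·BDD·B·B·BDD·BDD·BDD·B·B·BDD·B·B·BDD·BDD
    A ↦ ADC
    B ↦ BDD
    C ↦ DB
    D ↦ B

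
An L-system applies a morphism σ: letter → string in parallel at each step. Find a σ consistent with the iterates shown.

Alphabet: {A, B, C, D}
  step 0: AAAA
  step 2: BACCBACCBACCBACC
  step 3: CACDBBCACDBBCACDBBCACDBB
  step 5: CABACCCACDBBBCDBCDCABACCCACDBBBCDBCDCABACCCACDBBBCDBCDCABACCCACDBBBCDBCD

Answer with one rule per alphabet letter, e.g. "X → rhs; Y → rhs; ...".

  step 2 ⇒ step 3: BACCBACCBACCBACC ⇒ CA·CD·B·B·CA·CD·B·B·CA·CD·B·B·CA·CD·B·B
    A ↦ CD
    B ↦ CA
    C ↦ B
    D ↦ ACC  (constrained at step 3)

A->CD, B->CA, C->B, D->ACC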